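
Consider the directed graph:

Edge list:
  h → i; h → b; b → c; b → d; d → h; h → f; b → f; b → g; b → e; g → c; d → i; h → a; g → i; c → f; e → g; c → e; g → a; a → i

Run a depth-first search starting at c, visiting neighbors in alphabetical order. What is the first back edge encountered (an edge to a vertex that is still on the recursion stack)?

DFS from c (visiting neighbors in alphabetical order); mark gray on enter, black on exit:
c gray
  e gray
    g gray
      a gray
        i gray
        i black
      a black
      g→c: c is gray → back edge
First back edge: g → c.

g→c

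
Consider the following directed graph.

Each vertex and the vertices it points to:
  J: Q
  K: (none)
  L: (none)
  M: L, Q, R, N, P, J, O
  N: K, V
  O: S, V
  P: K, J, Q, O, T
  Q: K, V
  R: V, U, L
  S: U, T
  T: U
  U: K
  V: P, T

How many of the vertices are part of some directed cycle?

5

A vertex is on a directed cycle iff it belongs to a strongly connected component of size ≥ 2 (or has a self-loop).
The vertices on cycles are {J, O, P, Q, V} — 5 in total.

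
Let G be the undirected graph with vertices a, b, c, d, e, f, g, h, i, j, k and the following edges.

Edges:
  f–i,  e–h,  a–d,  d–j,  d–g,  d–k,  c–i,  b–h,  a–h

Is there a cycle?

No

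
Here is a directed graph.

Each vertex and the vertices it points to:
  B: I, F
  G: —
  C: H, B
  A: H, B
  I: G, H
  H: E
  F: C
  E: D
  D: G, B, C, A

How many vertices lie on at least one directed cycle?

A vertex is on a directed cycle iff it belongs to a strongly connected component of size ≥ 2 (or has a self-loop).
The vertices on cycles are {A, B, C, D, E, F, H, I} — 8 in total.

8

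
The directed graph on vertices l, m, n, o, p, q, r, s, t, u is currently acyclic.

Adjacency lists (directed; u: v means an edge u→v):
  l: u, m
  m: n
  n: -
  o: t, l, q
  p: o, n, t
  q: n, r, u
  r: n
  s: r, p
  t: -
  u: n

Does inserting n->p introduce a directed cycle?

Adding n→p creates a cycle iff p can already reach n.
Path from p: p → n.
So p → … → n → p is a cycle.

Yes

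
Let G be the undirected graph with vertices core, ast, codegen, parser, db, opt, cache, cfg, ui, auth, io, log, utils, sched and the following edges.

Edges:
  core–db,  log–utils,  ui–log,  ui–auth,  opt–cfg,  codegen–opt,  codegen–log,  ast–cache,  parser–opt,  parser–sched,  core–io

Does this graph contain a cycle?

No

DFS, tracking each vertex's parent; an edge to a visited non-parent vertex closes a cycle.
Start from sched:
visit sched (parent –)
  visit parser (parent sched)
    visit opt (parent parser)
      visit codegen (parent opt)
        visit log (parent codegen)
          visit ui (parent log)
            ui–log: parent, skip
            visit auth (parent ui)
              auth–ui: parent, skip
          visit utils (parent log)
            utils–log: parent, skip
          log–codegen: parent, skip
        codegen–opt: parent, skip
      opt–parser: parent, skip
      visit cfg (parent opt)
        cfg–opt: parent, skip
    parser–sched: parent, skip
visit core (parent –)
  visit db (parent core)
    db–core: parent, skip
  visit io (parent core)
    io–core: parent, skip
visit ast (parent –)
  visit cache (parent ast)
    cache–ast: parent, skip
No non-parent visited neighbor found — the graph is a forest.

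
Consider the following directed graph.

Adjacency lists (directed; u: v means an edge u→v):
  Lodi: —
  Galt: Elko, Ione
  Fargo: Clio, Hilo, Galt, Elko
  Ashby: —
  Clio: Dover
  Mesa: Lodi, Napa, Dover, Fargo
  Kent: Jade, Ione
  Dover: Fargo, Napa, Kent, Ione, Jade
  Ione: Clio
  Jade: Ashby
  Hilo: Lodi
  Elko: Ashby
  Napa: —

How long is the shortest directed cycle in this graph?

For each vertex v, BFS finds the shortest path from v back to v.
The shortest such closed walk is Fargo → Clio → Dover → Fargo, length 3.

3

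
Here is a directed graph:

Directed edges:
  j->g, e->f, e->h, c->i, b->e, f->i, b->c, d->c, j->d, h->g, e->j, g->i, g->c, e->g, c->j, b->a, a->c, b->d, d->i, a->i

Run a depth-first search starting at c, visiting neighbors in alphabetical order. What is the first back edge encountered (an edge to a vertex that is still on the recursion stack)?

DFS from c (visiting neighbors in alphabetical order); mark gray on enter, black on exit:
c gray
  i gray
  i black
  j gray
    d gray
      d→c: c is gray → back edge
First back edge: d → c.

d→c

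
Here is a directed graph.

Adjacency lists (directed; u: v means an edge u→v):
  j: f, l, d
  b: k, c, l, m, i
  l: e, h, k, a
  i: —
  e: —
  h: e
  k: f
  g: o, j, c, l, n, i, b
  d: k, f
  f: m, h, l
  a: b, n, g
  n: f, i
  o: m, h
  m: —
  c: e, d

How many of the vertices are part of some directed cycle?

10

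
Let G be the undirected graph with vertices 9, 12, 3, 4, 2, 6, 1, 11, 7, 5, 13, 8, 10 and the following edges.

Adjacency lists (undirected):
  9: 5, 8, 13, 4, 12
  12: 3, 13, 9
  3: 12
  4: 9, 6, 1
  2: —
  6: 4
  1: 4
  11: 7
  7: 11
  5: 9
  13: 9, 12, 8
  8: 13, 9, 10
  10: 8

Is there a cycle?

DFS, tracking each vertex's parent; an edge to a visited non-parent vertex closes a cycle.
Start from 9:
visit 9 (parent –)
  visit 5 (parent 9)
    5–9: parent, skip
  visit 8 (parent 9)
    visit 13 (parent 8)
      13–9: 9 visited and ≠ parent → cycle
Cycle: 9 – 8 – 13 – 9.

Yes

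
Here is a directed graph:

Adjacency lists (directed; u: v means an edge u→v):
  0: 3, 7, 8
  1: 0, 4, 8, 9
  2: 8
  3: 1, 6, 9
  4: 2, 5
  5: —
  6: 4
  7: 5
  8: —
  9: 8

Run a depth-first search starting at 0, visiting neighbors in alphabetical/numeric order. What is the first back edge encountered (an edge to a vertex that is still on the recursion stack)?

1→0

DFS from 0 (visiting neighbors in alphabetical/numeric order); mark gray on enter, black on exit:
0 gray
  3 gray
    1 gray
      1→0: 0 is gray → back edge
First back edge: 1 → 0.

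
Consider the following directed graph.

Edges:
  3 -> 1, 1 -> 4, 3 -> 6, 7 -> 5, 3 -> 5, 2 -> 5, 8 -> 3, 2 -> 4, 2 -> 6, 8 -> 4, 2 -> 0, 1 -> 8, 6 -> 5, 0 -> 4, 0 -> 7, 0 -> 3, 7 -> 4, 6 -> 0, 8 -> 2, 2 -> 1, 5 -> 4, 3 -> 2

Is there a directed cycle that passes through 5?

5 lies on a cycle iff there is a path from 5 back to itself.
Exploring from 5, it never reaches itself; equivalently, its strongly connected component is a singleton.

No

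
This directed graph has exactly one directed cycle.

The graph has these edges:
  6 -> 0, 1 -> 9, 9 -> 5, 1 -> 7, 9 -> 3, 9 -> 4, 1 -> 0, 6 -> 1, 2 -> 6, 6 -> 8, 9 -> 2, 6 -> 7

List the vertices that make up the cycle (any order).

1, 2, 6, 9

DFS with gray/black marking from 1:
1 gray
  9 gray
    5 gray
    5 black
    2 gray
      6 gray
        0 gray
        0 black
        8 gray
        8 black
        7 gray
        7 black
        6→1: 1 is gray → back edge
Back edge closes the cycle 1 → 9 → 2 → 6 → 1; its vertices are {1, 2, 6, 9}.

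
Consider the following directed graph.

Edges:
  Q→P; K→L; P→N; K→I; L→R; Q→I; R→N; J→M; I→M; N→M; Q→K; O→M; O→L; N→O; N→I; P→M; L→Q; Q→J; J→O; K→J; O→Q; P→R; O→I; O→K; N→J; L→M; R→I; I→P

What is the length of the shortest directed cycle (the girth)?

3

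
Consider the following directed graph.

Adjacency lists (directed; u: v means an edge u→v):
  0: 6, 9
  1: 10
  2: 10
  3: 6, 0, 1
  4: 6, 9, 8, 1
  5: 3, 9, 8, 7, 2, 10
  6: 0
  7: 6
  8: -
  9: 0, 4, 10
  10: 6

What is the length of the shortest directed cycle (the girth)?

For each vertex v, BFS finds the shortest path from v back to v.
The shortest such closed walk is 9 → 0 → 9, length 2.

2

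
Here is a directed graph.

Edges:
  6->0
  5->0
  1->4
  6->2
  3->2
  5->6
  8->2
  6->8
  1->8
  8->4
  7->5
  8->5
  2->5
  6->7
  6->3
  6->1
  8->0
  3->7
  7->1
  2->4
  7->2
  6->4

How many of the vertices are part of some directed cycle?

7

A vertex is on a directed cycle iff it belongs to a strongly connected component of size ≥ 2 (or has a self-loop).
The vertices on cycles are {1, 2, 3, 5, 6, 7, 8} — 7 in total.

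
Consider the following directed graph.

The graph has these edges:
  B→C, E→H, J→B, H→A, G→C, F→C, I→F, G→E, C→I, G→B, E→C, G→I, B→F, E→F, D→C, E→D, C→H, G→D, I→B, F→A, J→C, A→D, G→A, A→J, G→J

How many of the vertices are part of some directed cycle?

8

A vertex is on a directed cycle iff it belongs to a strongly connected component of size ≥ 2 (or has a self-loop).
The vertices on cycles are {A, B, C, D, F, H, I, J} — 8 in total.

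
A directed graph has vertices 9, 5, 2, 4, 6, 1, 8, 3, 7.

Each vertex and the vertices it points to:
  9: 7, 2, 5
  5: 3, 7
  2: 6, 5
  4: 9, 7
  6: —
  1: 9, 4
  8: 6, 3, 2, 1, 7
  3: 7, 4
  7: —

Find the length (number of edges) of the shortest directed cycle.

4

For each vertex v, BFS finds the shortest path from v back to v.
The shortest such closed walk is 9 → 5 → 3 → 4 → 9, length 4.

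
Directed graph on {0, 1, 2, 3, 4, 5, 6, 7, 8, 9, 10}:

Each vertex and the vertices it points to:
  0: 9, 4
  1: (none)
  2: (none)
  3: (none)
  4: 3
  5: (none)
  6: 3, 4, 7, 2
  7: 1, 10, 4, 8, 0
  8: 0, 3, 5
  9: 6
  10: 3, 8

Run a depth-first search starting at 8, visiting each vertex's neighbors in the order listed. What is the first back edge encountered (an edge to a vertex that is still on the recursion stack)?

DFS from 8 (visiting each vertex's neighbors in the order listed); mark gray on enter, black on exit:
8 gray
  0 gray
    9 gray
      6 gray
        3 gray
        3 black
        4 gray
          4→3: 3 black — skip
        4 black
        7 gray
          1 gray
          1 black
          10 gray
            10→3: 3 black — skip
            10→8: 8 is gray → back edge
First back edge: 10 → 8.

10→8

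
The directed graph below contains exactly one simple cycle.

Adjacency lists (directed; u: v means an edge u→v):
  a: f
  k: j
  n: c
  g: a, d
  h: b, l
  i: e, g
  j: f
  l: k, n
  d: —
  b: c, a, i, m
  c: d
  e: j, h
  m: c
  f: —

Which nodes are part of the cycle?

b, e, h, i

DFS with gray/black marking from h:
h gray
  b gray
    c gray
      d gray
      d black
    c black
    a gray
      f gray
      f black
    a black
    i gray
      e gray
        j gray
          j→f: f black — skip
        j black
        e→h: h is gray → back edge
Back edge closes the cycle h → b → i → e → h; its vertices are {b, e, h, i}.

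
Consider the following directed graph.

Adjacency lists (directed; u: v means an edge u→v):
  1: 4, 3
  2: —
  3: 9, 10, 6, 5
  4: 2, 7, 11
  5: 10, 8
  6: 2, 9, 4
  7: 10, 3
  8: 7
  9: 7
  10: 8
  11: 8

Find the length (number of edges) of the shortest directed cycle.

For each vertex v, BFS finds the shortest path from v back to v.
The shortest such closed walk is 3 → 9 → 7 → 3, length 3.

3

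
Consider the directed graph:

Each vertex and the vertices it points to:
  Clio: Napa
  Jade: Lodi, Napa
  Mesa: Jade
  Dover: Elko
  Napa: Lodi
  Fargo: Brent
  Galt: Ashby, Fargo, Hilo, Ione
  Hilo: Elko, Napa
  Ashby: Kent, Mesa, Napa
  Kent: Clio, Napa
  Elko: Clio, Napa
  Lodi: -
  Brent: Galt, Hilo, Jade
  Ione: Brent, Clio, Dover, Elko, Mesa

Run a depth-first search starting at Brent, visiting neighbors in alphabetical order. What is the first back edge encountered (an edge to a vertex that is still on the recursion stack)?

DFS from Brent (visiting neighbors in alphabetical order); mark gray on enter, black on exit:
Brent gray
  Galt gray
    Ashby gray
      Kent gray
        Clio gray
          Napa gray
            Lodi gray
            Lodi black
          Napa black
        Clio black
        Kent→Napa: Napa black — skip
      Kent black
      Mesa gray
        Jade gray
          Jade→Lodi: Lodi black — skip
          Jade→Napa: Napa black — skip
        Jade black
      Mesa black
      Ashby→Napa: Napa black — skip
    Ashby black
    Fargo gray
      Fargo→Brent: Brent is gray → back edge
First back edge: Fargo → Brent.

Fargo->Brent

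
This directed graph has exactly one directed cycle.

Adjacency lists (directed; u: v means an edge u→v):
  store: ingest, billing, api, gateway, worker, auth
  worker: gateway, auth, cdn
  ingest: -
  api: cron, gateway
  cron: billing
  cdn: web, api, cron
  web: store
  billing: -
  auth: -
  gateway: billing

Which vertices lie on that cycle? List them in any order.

DFS with gray/black marking from store:
store gray
  ingest gray
  ingest black
  billing gray
  billing black
  api gray
    cron gray
      cron→billing: billing black — skip
    cron black
    gateway gray
      gateway→billing: billing black — skip
    gateway black
  api black
  store→gateway: gateway black — skip
  worker gray
    worker→gateway: gateway black — skip
    auth gray
    auth black
    cdn gray
      web gray
        web→store: store is gray → back edge
Back edge closes the cycle store → worker → cdn → web → store; its vertices are {cdn, web, store, worker}.

cdn, web, store, worker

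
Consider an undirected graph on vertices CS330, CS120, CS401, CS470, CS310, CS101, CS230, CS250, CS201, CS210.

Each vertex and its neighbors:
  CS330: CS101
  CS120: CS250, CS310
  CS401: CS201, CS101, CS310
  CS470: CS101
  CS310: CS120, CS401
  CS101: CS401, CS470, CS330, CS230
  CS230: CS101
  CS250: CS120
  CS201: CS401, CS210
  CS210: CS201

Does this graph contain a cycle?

DFS, tracking each vertex's parent; an edge to a visited non-parent vertex closes a cycle.
Start from CS210:
visit CS210 (parent –)
  visit CS201 (parent CS210)
    visit CS401 (parent CS201)
      CS401–CS201: parent, skip
      visit CS101 (parent CS401)
        CS101–CS401: parent, skip
        visit CS470 (parent CS101)
          CS470–CS101: parent, skip
        visit CS330 (parent CS101)
          CS330–CS101: parent, skip
        visit CS230 (parent CS101)
          CS230–CS101: parent, skip
      visit CS310 (parent CS401)
        visit CS120 (parent CS310)
          visit CS250 (parent CS120)
            CS250–CS120: parent, skip
          CS120–CS310: parent, skip
        CS310–CS401: parent, skip
    CS201–CS210: parent, skip
No non-parent visited neighbor found — the graph is a forest.

No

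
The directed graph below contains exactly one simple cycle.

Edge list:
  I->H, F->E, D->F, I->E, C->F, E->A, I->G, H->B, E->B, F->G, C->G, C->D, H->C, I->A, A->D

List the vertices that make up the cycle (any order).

A, D, E, F

DFS with gray/black marking from E:
E gray
  A gray
    D gray
      F gray
        G gray
        G black
        F→E: E is gray → back edge
Back edge closes the cycle E → A → D → F → E; its vertices are {A, D, E, F}.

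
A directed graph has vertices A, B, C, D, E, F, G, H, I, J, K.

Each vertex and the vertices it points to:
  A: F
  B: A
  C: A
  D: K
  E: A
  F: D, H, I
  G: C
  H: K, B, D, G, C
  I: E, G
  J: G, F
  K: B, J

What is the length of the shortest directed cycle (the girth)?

4

For each vertex v, BFS finds the shortest path from v back to v.
The shortest such closed walk is J → F → D → K → J, length 4.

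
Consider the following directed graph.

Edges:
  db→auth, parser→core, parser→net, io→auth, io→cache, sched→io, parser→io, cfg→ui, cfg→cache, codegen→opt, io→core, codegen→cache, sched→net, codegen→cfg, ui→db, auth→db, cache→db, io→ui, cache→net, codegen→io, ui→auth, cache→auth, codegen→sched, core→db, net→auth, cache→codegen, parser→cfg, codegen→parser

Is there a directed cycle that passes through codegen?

Yes

codegen is on a cycle iff codegen can reach itself via ≥1 edge.
codegen → cache → codegen — yes.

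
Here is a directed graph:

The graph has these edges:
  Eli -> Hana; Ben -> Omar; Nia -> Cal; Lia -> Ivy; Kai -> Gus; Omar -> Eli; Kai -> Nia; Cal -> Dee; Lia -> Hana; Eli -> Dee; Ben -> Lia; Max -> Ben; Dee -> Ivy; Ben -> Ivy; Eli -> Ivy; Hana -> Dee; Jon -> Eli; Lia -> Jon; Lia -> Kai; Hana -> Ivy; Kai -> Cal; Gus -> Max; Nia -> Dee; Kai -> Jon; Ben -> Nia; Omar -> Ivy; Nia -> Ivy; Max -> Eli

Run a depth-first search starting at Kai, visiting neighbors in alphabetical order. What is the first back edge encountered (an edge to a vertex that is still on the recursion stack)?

Lia->Kai

DFS from Kai (visiting neighbors in alphabetical order); mark gray on enter, black on exit:
Kai gray
  Cal gray
    Dee gray
      Ivy gray
      Ivy black
    Dee black
  Cal black
  Gus gray
    Max gray
      Ben gray
        Ben→Ivy: Ivy black — skip
        Lia gray
          Hana gray
            Hana→Dee: Dee black — skip
            Hana→Ivy: Ivy black — skip
          Hana black
          Lia→Ivy: Ivy black — skip
          Jon gray
            Eli gray
              Eli→Dee: Dee black — skip
              Eli→Hana: Hana black — skip
              Eli→Ivy: Ivy black — skip
            Eli black
          Jon black
          Lia→Kai: Kai is gray → back edge
First back edge: Lia → Kai.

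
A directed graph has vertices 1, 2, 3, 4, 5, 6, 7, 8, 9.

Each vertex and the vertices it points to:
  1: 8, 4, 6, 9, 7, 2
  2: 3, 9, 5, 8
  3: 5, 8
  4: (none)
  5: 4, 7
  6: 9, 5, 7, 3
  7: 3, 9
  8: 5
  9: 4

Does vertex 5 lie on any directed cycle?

Yes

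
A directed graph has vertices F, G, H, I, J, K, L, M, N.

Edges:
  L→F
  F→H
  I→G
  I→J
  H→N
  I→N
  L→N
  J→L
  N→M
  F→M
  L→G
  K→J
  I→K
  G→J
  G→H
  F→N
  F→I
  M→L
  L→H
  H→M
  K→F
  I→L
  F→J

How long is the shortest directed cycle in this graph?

For each vertex v, BFS finds the shortest path from v back to v.
The shortest such closed walk is I → K → F → I, length 3.

3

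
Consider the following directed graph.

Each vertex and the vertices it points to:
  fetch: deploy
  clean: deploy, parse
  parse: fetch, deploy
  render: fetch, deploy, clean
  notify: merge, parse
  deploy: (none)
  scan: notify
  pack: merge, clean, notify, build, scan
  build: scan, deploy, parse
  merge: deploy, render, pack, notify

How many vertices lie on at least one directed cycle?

A vertex is on a directed cycle iff it belongs to a strongly connected component of size ≥ 2 (or has a self-loop).
The vertices on cycles are {pack, scan, build, merge, notify} — 5 in total.

5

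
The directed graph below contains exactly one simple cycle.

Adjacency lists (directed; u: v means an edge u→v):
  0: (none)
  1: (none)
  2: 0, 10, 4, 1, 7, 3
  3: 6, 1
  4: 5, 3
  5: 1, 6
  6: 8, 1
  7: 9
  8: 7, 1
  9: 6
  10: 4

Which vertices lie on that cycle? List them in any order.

6, 7, 8, 9

DFS with gray/black marking from 7:
7 gray
  9 gray
    6 gray
      8 gray
        8→7: 7 is gray → back edge
Back edge closes the cycle 7 → 9 → 6 → 8 → 7; its vertices are {6, 7, 8, 9}.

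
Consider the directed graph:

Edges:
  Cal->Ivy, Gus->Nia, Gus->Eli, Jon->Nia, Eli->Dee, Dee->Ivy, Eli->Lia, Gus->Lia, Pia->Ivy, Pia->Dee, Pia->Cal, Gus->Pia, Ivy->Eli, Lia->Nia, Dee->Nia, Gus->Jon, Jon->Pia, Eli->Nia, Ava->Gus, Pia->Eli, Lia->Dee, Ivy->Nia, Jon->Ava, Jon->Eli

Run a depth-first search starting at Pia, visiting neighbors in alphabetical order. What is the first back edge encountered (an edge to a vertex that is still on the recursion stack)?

Dee→Ivy

DFS from Pia (visiting neighbors in alphabetical order); mark gray on enter, black on exit:
Pia gray
  Cal gray
    Ivy gray
      Eli gray
        Dee gray
          Dee→Ivy: Ivy is gray → back edge
First back edge: Dee → Ivy.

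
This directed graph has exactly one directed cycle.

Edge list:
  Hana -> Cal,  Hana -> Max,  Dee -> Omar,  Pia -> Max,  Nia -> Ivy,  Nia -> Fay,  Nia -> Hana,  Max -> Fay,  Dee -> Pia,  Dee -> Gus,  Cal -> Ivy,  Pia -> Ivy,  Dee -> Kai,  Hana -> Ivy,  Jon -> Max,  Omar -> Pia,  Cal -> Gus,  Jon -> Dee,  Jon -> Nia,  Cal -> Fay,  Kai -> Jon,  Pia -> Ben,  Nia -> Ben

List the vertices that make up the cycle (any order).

Dee, Jon, Kai

DFS with gray/black marking from Kai:
Kai gray
  Jon gray
    Nia gray
      Ben gray
      Ben black
      Fay gray
      Fay black
      Hana gray
        Max gray
          Max→Fay: Fay black — skip
        Max black
        Ivy gray
        Ivy black
        Cal gray
          Gus gray
          Gus black
          Cal→Ivy: Ivy black — skip
          Cal→Fay: Fay black — skip
        Cal black
      Hana black
      Nia→Ivy: Ivy black — skip
    Nia black
    Dee gray
      Pia gray
        Pia→Ben: Ben black — skip
        Pia→Max: Max black — skip
        Pia→Ivy: Ivy black — skip
      Pia black
      Dee→Kai: Kai is gray → back edge
Back edge closes the cycle Kai → Jon → Dee → Kai; its vertices are {Dee, Jon, Kai}.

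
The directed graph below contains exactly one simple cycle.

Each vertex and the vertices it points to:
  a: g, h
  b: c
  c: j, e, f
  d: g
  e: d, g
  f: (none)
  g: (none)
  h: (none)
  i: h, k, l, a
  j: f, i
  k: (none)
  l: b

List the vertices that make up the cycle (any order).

b, c, i, j, l

DFS with gray/black marking from c:
c gray
  j gray
    f gray
    f black
    i gray
      h gray
      h black
      k gray
      k black
      l gray
        b gray
          b→c: c is gray → back edge
Back edge closes the cycle c → j → i → l → b → c; its vertices are {b, c, i, j, l}.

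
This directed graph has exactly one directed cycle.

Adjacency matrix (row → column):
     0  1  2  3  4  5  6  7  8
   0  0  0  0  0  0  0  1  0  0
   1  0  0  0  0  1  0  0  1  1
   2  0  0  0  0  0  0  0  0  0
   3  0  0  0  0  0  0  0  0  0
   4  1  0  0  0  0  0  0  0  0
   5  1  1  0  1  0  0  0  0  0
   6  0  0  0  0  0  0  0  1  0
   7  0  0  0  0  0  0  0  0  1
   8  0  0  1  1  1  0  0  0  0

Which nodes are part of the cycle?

0, 4, 6, 7, 8

DFS with gray/black marking from 7:
7 gray
  8 gray
    2 gray
    2 black
    3 gray
    3 black
    4 gray
      0 gray
        6 gray
          6→7: 7 is gray → back edge
Back edge closes the cycle 7 → 8 → 4 → 0 → 6 → 7; its vertices are {0, 4, 6, 7, 8}.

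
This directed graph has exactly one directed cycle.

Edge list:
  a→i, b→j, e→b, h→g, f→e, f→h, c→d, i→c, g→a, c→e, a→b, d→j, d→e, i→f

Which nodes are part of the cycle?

a, f, g, h, i

DFS with gray/black marking from a:
a gray
  i gray
    f gray
      h gray
        g gray
          g→a: a is gray → back edge
Back edge closes the cycle a → i → f → h → g → a; its vertices are {a, f, g, h, i}.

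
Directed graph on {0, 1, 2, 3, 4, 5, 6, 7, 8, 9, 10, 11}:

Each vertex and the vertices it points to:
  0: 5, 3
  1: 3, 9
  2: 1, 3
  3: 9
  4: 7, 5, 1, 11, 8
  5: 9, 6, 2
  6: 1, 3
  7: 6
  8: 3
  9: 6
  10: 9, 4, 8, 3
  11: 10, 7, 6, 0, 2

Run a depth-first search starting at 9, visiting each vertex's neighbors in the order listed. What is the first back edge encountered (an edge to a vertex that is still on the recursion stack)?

3→9

DFS from 9 (visiting each vertex's neighbors in the order listed); mark gray on enter, black on exit:
9 gray
  6 gray
    1 gray
      3 gray
        3→9: 9 is gray → back edge
First back edge: 3 → 9.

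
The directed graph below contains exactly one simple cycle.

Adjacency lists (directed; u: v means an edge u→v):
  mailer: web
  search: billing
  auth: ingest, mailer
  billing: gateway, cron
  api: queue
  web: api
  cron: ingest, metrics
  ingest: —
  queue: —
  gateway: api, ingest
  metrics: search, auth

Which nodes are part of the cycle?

cron, search, billing, metrics

DFS with gray/black marking from metrics:
metrics gray
  search gray
    billing gray
      gateway gray
        api gray
          queue gray
          queue black
        api black
        ingest gray
        ingest black
      gateway black
      cron gray
        cron→ingest: ingest black — skip
        cron→metrics: metrics is gray → back edge
Back edge closes the cycle metrics → search → billing → cron → metrics; its vertices are {cron, search, billing, metrics}.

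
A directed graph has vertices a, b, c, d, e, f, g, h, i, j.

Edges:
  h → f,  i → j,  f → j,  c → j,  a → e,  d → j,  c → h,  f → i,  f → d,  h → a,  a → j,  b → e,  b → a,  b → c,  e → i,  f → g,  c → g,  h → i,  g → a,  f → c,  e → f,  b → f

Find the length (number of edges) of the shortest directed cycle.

3

For each vertex v, BFS finds the shortest path from v back to v.
The shortest such closed walk is c → h → f → c, length 3.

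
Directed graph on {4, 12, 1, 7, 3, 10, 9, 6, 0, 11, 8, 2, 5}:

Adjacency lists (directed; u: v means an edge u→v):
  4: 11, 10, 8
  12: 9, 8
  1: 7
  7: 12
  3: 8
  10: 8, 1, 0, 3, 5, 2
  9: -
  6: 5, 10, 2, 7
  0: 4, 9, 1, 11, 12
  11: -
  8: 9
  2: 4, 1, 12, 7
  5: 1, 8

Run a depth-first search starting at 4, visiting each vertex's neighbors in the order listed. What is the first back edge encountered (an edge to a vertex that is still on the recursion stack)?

0→4

DFS from 4 (visiting each vertex's neighbors in the order listed); mark gray on enter, black on exit:
4 gray
  11 gray
  11 black
  10 gray
    8 gray
      9 gray
      9 black
    8 black
    1 gray
      7 gray
        12 gray
          12→9: 9 black — skip
          12→8: 8 black — skip
        12 black
      7 black
    1 black
    0 gray
      0→4: 4 is gray → back edge
First back edge: 0 → 4.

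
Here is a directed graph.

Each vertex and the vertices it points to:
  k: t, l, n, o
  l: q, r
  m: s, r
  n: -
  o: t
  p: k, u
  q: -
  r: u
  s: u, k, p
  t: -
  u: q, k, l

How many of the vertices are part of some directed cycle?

A vertex is on a directed cycle iff it belongs to a strongly connected component of size ≥ 2 (or has a self-loop).
The vertices on cycles are {k, l, r, u} — 4 in total.

4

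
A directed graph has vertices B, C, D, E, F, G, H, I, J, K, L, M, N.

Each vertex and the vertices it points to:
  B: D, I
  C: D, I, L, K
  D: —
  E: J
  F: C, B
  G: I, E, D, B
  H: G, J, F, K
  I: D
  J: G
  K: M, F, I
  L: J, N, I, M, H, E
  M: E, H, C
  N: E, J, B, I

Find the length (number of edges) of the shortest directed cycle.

3

For each vertex v, BFS finds the shortest path from v back to v.
The shortest such closed walk is L → M → C → L, length 3.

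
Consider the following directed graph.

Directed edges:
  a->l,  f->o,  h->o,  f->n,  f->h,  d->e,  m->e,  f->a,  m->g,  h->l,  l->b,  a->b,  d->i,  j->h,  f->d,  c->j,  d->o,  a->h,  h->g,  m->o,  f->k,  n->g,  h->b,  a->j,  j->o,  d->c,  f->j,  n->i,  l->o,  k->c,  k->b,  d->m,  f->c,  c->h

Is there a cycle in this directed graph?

No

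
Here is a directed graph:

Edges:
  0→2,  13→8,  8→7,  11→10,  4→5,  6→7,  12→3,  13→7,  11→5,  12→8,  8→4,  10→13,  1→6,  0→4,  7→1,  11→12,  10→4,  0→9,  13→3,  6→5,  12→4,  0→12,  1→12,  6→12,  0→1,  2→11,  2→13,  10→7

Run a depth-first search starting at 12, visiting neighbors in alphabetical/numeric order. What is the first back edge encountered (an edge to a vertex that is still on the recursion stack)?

6->7

DFS from 12 (visiting neighbors in alphabetical/numeric order); mark gray on enter, black on exit:
12 gray
  3 gray
  3 black
  4 gray
    5 gray
    5 black
  4 black
  8 gray
    8→4: 4 black — skip
    7 gray
      1 gray
        6 gray
          6→5: 5 black — skip
          6→7: 7 is gray → back edge
First back edge: 6 → 7.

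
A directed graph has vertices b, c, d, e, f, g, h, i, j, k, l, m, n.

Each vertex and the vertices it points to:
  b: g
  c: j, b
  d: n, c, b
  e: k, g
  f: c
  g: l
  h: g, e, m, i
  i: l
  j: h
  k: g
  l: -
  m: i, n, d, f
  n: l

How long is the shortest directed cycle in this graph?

For each vertex v, BFS finds the shortest path from v back to v.
The shortest such closed walk is j → h → m → f → c → j, length 5.

5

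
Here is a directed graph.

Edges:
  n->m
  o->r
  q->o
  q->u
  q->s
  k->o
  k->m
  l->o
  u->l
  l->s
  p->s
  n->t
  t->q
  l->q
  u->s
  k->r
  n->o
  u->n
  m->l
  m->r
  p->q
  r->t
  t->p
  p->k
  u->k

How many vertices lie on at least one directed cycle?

A vertex is on a directed cycle iff it belongs to a strongly connected component of size ≥ 2 (or has a self-loop).
The vertices on cycles are {k, l, m, n, o, p, q, r, t, u} — 10 in total.

10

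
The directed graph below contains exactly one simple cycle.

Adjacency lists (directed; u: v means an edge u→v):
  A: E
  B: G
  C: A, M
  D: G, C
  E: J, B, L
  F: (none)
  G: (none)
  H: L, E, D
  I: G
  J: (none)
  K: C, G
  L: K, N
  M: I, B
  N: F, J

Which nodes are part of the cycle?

A, C, E, K, L

DFS with gray/black marking from L:
L gray
  K gray
    C gray
      A gray
        E gray
          J gray
          J black
          B gray
            G gray
            G black
          B black
          E→L: L is gray → back edge
Back edge closes the cycle L → K → C → A → E → L; its vertices are {A, C, E, K, L}.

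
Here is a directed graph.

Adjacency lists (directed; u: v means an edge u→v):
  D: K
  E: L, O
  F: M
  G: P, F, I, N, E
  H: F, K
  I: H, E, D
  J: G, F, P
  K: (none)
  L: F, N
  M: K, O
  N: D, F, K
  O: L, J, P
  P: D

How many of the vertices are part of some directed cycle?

10

A vertex is on a directed cycle iff it belongs to a strongly connected component of size ≥ 2 (or has a self-loop).
The vertices on cycles are {E, F, G, H, I, J, L, M, N, O} — 10 in total.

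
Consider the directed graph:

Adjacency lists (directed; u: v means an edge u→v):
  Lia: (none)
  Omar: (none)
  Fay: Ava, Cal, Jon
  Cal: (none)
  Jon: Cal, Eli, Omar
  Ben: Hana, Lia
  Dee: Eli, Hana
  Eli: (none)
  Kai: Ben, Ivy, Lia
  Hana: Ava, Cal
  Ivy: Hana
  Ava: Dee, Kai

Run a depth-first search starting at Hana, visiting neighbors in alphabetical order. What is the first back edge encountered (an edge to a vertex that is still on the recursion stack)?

Dee->Hana

DFS from Hana (visiting neighbors in alphabetical order); mark gray on enter, black on exit:
Hana gray
  Ava gray
    Dee gray
      Eli gray
      Eli black
      Dee→Hana: Hana is gray → back edge
First back edge: Dee → Hana.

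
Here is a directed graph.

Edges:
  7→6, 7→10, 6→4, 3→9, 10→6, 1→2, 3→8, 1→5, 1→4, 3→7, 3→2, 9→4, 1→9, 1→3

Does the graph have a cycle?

No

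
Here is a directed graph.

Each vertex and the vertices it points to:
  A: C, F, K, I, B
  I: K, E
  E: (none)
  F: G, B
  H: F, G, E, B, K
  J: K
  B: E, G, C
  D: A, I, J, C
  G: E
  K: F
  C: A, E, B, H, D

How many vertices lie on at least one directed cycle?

9

A vertex is on a directed cycle iff it belongs to a strongly connected component of size ≥ 2 (or has a self-loop).
The vertices on cycles are {A, B, C, D, F, H, I, J, K} — 9 in total.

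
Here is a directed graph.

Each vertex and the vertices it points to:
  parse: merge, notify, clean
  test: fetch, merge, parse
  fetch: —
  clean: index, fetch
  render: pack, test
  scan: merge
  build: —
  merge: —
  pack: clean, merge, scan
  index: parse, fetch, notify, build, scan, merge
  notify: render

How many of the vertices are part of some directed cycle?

A vertex is on a directed cycle iff it belongs to a strongly connected component of size ≥ 2 (or has a self-loop).
The vertices on cycles are {pack, test, clean, index, parse, notify, render} — 7 in total.

7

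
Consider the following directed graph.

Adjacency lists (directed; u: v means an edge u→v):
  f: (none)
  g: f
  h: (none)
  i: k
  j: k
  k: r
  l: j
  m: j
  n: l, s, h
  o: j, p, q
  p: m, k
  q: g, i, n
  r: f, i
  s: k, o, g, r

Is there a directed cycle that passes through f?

No

f lies on a cycle iff there is a path from f back to itself.
Exploring from f, it never reaches itself; equivalently, its strongly connected component is a singleton.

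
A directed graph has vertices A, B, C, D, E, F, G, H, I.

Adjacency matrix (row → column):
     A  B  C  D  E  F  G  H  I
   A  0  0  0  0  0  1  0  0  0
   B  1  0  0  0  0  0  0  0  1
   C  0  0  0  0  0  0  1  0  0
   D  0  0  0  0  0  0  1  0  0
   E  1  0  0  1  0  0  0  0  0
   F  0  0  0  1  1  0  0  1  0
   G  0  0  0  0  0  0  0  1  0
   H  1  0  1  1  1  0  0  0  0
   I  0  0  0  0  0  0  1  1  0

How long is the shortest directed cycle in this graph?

3

For each vertex v, BFS finds the shortest path from v back to v.
The shortest such closed walk is A → F → H → A, length 3.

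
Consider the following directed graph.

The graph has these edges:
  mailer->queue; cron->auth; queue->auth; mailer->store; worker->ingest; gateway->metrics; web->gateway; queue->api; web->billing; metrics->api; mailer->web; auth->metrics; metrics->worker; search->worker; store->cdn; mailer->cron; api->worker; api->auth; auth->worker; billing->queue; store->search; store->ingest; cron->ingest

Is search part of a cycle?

No

search lies on a cycle iff there is a path from search back to itself.
Exploring from search, it never reaches itself; equivalently, its strongly connected component is a singleton.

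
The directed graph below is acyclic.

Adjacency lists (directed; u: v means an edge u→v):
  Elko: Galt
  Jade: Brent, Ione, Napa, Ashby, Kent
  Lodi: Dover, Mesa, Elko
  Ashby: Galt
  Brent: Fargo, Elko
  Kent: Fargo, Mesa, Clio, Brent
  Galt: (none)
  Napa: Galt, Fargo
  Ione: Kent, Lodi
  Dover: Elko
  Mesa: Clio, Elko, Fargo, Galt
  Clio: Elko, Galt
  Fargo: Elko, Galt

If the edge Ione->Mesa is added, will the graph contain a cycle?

No

Adding Ione→Mesa creates a cycle iff Mesa can already reach Ione.
Explore from Mesa: no path reaches Ione. The graph stays acyclic.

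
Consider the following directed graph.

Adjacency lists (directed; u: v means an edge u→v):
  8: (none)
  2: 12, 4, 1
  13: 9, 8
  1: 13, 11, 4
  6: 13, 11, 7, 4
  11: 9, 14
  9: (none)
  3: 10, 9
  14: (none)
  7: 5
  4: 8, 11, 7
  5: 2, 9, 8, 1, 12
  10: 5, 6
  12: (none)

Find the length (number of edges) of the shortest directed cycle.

For each vertex v, BFS finds the shortest path from v back to v.
The shortest such closed walk is 5 → 2 → 4 → 7 → 5, length 4.

4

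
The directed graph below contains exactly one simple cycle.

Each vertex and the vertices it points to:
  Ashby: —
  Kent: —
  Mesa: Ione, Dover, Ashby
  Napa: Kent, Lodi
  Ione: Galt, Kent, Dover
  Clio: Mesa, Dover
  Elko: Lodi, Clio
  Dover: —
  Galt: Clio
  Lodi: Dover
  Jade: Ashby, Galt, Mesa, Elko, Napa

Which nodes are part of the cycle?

DFS with gray/black marking from Mesa:
Mesa gray
  Ione gray
    Galt gray
      Clio gray
        Clio→Mesa: Mesa is gray → back edge
Back edge closes the cycle Mesa → Ione → Galt → Clio → Mesa; its vertices are {Clio, Galt, Ione, Mesa}.

Clio, Galt, Ione, Mesa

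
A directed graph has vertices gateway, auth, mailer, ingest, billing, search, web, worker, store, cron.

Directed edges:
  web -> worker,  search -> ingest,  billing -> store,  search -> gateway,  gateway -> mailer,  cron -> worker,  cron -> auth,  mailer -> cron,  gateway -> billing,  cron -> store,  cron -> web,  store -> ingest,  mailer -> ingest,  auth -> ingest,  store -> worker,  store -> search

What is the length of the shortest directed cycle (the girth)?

For each vertex v, BFS finds the shortest path from v back to v.
The shortest such closed walk is store → search → gateway → billing → store, length 4.

4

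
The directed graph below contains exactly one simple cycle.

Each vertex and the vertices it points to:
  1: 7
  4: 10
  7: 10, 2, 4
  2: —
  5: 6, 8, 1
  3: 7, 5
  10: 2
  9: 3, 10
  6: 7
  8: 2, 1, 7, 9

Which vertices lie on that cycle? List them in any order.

DFS with gray/black marking from 3:
3 gray
  7 gray
    10 gray
      2 gray
      2 black
    10 black
    7→2: 2 black — skip
    4 gray
      4→10: 10 black — skip
    4 black
  7 black
  5 gray
    6 gray
      6→7: 7 black — skip
    6 black
    8 gray
      8→2: 2 black — skip
      1 gray
        1→7: 7 black — skip
      1 black
      8→7: 7 black — skip
      9 gray
        9→3: 3 is gray → back edge
Back edge closes the cycle 3 → 5 → 8 → 9 → 3; its vertices are {3, 5, 8, 9}.

3, 5, 8, 9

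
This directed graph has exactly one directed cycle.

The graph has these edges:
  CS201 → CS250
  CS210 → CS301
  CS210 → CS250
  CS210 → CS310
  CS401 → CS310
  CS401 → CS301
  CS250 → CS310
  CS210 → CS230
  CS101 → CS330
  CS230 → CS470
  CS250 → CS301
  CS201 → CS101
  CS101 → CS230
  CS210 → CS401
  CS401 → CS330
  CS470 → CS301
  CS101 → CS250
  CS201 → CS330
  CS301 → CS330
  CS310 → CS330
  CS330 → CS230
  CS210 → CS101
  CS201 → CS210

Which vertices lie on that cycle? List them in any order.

DFS with gray/black marking from CS230:
CS230 gray
  CS470 gray
    CS301 gray
      CS330 gray
        CS330→CS230: CS230 is gray → back edge
Back edge closes the cycle CS230 → CS470 → CS301 → CS330 → CS230; its vertices are {CS230, CS301, CS330, CS470}.

CS230, CS301, CS330, CS470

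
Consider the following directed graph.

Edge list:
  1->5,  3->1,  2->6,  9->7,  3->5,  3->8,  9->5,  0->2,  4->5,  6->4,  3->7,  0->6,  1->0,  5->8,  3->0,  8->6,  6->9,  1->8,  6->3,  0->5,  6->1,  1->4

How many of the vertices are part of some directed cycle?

A vertex is on a directed cycle iff it belongs to a strongly connected component of size ≥ 2 (or has a self-loop).
The vertices on cycles are {0, 1, 2, 3, 4, 5, 6, 8, 9} — 9 in total.

9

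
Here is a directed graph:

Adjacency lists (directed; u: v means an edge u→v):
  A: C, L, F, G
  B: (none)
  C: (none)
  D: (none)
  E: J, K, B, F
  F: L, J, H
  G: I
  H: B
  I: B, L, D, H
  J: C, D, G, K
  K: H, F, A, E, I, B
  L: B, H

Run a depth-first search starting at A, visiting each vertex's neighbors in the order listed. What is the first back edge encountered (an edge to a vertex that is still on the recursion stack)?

K->F

DFS from A (visiting each vertex's neighbors in the order listed); mark gray on enter, black on exit:
A gray
  C gray
  C black
  L gray
    B gray
    B black
    H gray
      H→B: B black — skip
    H black
  L black
  F gray
    F→L: L black — skip
    J gray
      J→C: C black — skip
      D gray
      D black
      G gray
        I gray
          I→B: B black — skip
          I→L: L black — skip
          I→D: D black — skip
          I→H: H black — skip
        I black
      G black
      K gray
        K→H: H black — skip
        K→F: F is gray → back edge
First back edge: K → F.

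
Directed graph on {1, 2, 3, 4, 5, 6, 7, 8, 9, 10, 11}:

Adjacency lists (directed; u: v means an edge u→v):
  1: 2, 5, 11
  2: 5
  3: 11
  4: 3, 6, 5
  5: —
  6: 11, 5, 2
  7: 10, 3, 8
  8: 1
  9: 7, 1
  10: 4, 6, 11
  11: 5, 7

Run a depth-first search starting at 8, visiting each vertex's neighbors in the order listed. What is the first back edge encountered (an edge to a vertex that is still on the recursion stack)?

DFS from 8 (visiting each vertex's neighbors in the order listed); mark gray on enter, black on exit:
8 gray
  1 gray
    2 gray
      5 gray
      5 black
    2 black
    1→5: 5 black — skip
    11 gray
      11→5: 5 black — skip
      7 gray
        10 gray
          4 gray
            3 gray
              3→11: 11 is gray → back edge
First back edge: 3 → 11.

3→11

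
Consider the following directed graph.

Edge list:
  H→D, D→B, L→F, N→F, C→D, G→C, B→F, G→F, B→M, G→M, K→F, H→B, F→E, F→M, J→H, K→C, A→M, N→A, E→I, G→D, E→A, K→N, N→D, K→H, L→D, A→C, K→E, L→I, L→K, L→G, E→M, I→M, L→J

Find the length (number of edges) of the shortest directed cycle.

6

For each vertex v, BFS finds the shortest path from v back to v.
The shortest such closed walk is E → A → C → D → B → F → E, length 6.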